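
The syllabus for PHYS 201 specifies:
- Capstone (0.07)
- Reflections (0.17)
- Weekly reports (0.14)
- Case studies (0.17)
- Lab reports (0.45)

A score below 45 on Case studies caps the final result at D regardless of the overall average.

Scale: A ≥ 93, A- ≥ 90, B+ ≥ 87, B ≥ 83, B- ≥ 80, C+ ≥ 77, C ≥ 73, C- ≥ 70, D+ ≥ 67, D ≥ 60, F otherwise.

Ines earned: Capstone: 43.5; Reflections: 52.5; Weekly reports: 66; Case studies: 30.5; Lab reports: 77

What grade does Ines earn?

D

Case studies score 30.5 < 45: minimum not met.
Weighted total:
  Capstone 43.5 × 0.07 = 3.045
  Reflections 52.5 × 0.17 = 8.925
  Weekly reports 66 × 0.14 = 9.24
  Case studies 30.5 × 0.17 = 5.185
  Lab reports 77 × 0.45 = 34.65
Sum = 61.045
61.045 would be D; cap at D applies → D.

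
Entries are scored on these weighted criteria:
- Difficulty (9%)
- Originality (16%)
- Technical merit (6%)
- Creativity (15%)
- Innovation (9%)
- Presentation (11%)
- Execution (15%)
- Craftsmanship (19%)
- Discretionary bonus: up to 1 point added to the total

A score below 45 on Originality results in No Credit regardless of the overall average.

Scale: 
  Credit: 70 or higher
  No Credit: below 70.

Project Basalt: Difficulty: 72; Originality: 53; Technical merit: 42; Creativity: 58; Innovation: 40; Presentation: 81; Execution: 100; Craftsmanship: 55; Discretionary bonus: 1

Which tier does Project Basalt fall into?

Originality score 53 ≥ 45: minimum met.
Weighted total:
  Difficulty 72 × 0.09 = 6.48
  Originality 53 × 0.16 = 8.48
  Technical merit 42 × 0.06 = 2.52
  Creativity 58 × 0.15 = 8.7
  Innovation 40 × 0.09 = 3.6
  Presentation 81 × 0.11 = 8.91
  Execution 100 × 0.15 = 15
  Craftsmanship 55 × 0.19 = 10.45
Sum = 64.14
Discretionary bonus: 64.14 + 1 = 65.14
65.14 < 70 → No Credit

No Credit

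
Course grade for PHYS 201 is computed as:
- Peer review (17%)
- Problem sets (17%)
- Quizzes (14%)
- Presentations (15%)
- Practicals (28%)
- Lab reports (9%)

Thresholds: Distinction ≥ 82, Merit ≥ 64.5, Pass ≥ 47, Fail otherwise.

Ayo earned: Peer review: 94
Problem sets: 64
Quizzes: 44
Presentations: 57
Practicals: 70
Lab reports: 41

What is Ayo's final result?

Weighted total:
  Peer review 94 × 0.17 = 15.98
  Problem sets 64 × 0.17 = 10.88
  Quizzes 44 × 0.14 = 6.16
  Presentations 57 × 0.15 = 8.55
  Practicals 70 × 0.28 = 19.6
  Lab reports 41 × 0.09 = 3.69
Sum = 64.86
64.86 is ≥ 64.5 and < 82 → Merit

Merit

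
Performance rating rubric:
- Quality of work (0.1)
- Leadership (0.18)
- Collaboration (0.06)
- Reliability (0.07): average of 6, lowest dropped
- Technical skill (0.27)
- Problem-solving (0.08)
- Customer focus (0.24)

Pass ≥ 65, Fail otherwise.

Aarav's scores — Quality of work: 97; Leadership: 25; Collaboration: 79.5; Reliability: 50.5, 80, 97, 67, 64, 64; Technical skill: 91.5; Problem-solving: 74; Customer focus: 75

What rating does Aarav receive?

Pass

Reliability: drop 50.5 → average of remaining 5 = 372/5 = 74.4
Weighted total:
  Quality of work 97 × 0.1 = 9.7
  Leadership 25 × 0.18 = 4.5
  Collaboration 79.5 × 0.06 = 4.77
  Reliability 74.4 × 0.07 = 5.208
  Technical skill 91.5 × 0.27 = 24.705
  Problem-solving 74 × 0.08 = 5.92
  Customer focus 75 × 0.24 = 18
Sum = 72.803
72.803 ≥ 65 → Pass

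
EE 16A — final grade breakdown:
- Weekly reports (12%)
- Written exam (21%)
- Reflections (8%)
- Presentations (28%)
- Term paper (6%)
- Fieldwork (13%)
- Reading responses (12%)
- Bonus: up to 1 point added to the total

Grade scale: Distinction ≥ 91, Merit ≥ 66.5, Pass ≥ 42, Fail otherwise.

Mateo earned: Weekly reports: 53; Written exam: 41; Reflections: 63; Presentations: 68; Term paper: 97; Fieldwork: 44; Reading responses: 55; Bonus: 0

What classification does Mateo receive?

Weighted total:
  Weekly reports 53 × 0.12 = 6.36
  Written exam 41 × 0.21 = 8.61
  Reflections 63 × 0.08 = 5.04
  Presentations 68 × 0.28 = 19.04
  Term paper 97 × 0.06 = 5.82
  Fieldwork 44 × 0.13 = 5.72
  Reading responses 55 × 0.12 = 6.6
Sum = 57.19
Bonus: 57.19 + 0 = 57.19
57.19 is ≥ 42 and < 66.5 → Pass

Pass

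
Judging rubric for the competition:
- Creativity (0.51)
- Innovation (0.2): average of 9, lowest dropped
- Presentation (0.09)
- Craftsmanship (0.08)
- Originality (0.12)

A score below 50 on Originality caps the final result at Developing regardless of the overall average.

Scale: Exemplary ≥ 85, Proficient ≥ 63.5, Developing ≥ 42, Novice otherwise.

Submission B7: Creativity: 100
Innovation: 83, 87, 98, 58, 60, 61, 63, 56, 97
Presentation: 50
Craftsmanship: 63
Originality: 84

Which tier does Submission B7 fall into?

Innovation: drop 56 → average of remaining 8 = 607/8 = 75.875
Originality score 84 ≥ 50: minimum met.
Weighted total:
  Creativity 100 × 0.51 = 51
  Innovation 75.875 × 0.2 = 15.175
  Presentation 50 × 0.09 = 4.5
  Craftsmanship 63 × 0.08 = 5.04
  Originality 84 × 0.12 = 10.08
Sum = 85.795
85.795 ≥ 85 → Exemplary

Exemplary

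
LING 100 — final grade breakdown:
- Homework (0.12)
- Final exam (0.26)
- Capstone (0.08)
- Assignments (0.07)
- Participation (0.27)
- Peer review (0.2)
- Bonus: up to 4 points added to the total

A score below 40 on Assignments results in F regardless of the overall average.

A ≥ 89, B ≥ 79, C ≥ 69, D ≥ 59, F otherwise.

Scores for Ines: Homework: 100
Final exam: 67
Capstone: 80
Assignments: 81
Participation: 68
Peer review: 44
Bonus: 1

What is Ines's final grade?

Assignments score 81 ≥ 40: minimum met.
Weighted total:
  Homework 100 × 0.12 = 12
  Final exam 67 × 0.26 = 17.42
  Capstone 80 × 0.08 = 6.4
  Assignments 81 × 0.07 = 5.67
  Participation 68 × 0.27 = 18.36
  Peer review 44 × 0.2 = 8.8
Sum = 68.65
Bonus: 68.65 + 1 = 69.65
69.65 is ≥ 69 and < 79 → C

C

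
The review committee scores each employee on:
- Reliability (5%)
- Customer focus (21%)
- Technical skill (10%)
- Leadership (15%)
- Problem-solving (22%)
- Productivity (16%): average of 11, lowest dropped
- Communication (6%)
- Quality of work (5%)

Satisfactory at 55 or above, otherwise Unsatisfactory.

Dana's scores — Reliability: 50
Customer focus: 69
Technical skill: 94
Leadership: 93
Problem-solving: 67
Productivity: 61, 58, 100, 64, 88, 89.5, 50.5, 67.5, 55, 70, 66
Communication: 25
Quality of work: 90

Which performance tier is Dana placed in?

Productivity: drop 50.5 → average of remaining 10 = 719/10 = 71.9
Weighted total:
  Reliability 50 × 0.05 = 2.5
  Customer focus 69 × 0.21 = 14.49
  Technical skill 94 × 0.1 = 9.4
  Leadership 93 × 0.15 = 13.95
  Problem-solving 67 × 0.22 = 14.74
  Productivity 71.9 × 0.16 = 11.504
  Communication 25 × 0.06 = 1.5
  Quality of work 90 × 0.05 = 4.5
Sum = 72.584
72.584 ≥ 55 → Satisfactory

Satisfactory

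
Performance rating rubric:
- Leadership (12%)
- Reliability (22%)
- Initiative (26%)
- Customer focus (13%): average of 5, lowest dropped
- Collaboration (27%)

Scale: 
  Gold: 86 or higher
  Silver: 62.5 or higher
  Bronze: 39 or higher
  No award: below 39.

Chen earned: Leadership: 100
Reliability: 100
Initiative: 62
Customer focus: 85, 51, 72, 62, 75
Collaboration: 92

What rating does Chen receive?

Customer focus: drop 51 → average of remaining 4 = 294/4 = 73.5
Weighted total:
  Leadership 100 × 0.12 = 12
  Reliability 100 × 0.22 = 22
  Initiative 62 × 0.26 = 16.12
  Customer focus 73.5 × 0.13 = 9.555
  Collaboration 92 × 0.27 = 24.84
Sum = 84.515
84.515 is ≥ 62.5 and < 86 → Silver

Silver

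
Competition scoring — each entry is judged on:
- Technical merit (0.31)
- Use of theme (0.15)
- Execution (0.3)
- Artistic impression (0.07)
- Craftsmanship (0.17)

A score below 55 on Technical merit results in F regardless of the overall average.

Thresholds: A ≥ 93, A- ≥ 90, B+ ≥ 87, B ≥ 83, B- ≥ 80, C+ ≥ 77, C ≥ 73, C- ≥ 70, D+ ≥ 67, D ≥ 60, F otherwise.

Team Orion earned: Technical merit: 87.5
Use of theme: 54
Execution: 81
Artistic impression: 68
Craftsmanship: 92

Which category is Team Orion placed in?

C+

Technical merit score 87.5 ≥ 55: minimum met.
Weighted total:
  Technical merit 87.5 × 0.31 = 27.125
  Use of theme 54 × 0.15 = 8.1
  Execution 81 × 0.3 = 24.3
  Artistic impression 68 × 0.07 = 4.76
  Craftsmanship 92 × 0.17 = 15.64
Sum = 79.925
79.925 is ≥ 77 and < 80 → C+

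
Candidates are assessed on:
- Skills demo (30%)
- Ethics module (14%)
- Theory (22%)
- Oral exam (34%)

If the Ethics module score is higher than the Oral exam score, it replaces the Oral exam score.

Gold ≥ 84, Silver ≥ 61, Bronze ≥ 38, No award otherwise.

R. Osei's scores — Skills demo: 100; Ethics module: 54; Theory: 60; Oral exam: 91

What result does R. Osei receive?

Silver

Ethics module (54) ≤ Oral exam (91), so Oral exam stays at 91.
Weighted total:
  Skills demo 100 × 0.3 = 30
  Ethics module 54 × 0.14 = 7.56
  Theory 60 × 0.22 = 13.2
  Oral exam 91 × 0.34 = 30.94
Sum = 81.7
81.7 is ≥ 61 and < 84 → Silver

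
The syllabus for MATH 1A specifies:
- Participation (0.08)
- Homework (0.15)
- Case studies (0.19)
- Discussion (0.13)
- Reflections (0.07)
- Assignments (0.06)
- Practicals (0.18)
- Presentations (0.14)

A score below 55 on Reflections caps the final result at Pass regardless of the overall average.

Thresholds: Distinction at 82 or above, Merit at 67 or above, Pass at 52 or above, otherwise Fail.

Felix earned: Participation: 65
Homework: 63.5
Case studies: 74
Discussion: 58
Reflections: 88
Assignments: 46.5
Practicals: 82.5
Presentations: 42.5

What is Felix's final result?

Pass

Reflections score 88 ≥ 55: minimum met.
Weighted total:
  Participation 65 × 0.08 = 5.2
  Homework 63.5 × 0.15 = 9.525
  Case studies 74 × 0.19 = 14.06
  Discussion 58 × 0.13 = 7.54
  Reflections 88 × 0.07 = 6.16
  Assignments 46.5 × 0.06 = 2.79
  Practicals 82.5 × 0.18 = 14.85
  Presentations 42.5 × 0.14 = 5.95
Sum = 66.075
66.075 is ≥ 52 and < 67 → Pass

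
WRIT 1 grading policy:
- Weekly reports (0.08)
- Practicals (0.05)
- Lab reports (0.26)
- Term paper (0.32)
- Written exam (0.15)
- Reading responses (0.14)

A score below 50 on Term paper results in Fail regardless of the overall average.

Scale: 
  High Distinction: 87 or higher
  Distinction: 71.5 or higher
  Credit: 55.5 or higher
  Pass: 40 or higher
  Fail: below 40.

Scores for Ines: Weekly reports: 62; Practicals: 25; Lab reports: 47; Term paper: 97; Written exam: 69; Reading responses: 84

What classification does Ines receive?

Distinction

Term paper score 97 ≥ 50: minimum met.
Weighted total:
  Weekly reports 62 × 0.08 = 4.96
  Practicals 25 × 0.05 = 1.25
  Lab reports 47 × 0.26 = 12.22
  Term paper 97 × 0.32 = 31.04
  Written exam 69 × 0.15 = 10.35
  Reading responses 84 × 0.14 = 11.76
Sum = 71.58
71.58 is ≥ 71.5 and < 87 → Distinction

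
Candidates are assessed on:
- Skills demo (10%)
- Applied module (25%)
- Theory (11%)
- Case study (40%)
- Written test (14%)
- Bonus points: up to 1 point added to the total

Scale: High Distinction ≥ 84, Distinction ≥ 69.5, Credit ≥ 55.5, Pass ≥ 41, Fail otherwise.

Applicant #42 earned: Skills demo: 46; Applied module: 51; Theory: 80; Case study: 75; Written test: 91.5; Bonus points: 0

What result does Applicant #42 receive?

Credit

Weighted total:
  Skills demo 46 × 0.1 = 4.6
  Applied module 51 × 0.25 = 12.75
  Theory 80 × 0.11 = 8.8
  Case study 75 × 0.4 = 30
  Written test 91.5 × 0.14 = 12.81
Sum = 68.96
Bonus points: 68.96 + 0 = 68.96
68.96 is ≥ 55.5 and < 69.5 → Credit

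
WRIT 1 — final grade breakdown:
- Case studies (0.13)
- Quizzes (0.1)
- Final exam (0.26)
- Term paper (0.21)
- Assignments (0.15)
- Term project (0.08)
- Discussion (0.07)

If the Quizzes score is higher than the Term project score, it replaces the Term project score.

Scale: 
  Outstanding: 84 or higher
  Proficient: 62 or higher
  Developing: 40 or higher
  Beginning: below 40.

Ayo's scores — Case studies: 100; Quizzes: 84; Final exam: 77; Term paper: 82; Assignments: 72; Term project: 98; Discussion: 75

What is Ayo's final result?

Proficient

Quizzes (84) ≤ Term project (98), so Term project stays at 98.
Weighted total:
  Case studies 100 × 0.13 = 13
  Quizzes 84 × 0.1 = 8.4
  Final exam 77 × 0.26 = 20.02
  Term paper 82 × 0.21 = 17.22
  Assignments 72 × 0.15 = 10.8
  Term project 98 × 0.08 = 7.84
  Discussion 75 × 0.07 = 5.25
Sum = 82.53
82.53 is ≥ 62 and < 84 → Proficient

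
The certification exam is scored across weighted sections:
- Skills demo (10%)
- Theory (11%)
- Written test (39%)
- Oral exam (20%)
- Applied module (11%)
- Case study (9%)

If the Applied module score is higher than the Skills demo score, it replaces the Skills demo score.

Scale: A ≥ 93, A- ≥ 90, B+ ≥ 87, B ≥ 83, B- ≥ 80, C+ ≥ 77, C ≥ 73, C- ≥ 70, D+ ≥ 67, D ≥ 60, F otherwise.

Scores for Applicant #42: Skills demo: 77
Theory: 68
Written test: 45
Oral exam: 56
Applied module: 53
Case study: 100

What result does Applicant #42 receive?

Applied module (53) ≤ Skills demo (77), so Skills demo stays at 77.
Weighted total:
  Skills demo 77 × 0.1 = 7.7
  Theory 68 × 0.11 = 7.48
  Written test 45 × 0.39 = 17.55
  Oral exam 56 × 0.2 = 11.2
  Applied module 53 × 0.11 = 5.83
  Case study 100 × 0.09 = 9
Sum = 58.76
58.76 < 60 → F

F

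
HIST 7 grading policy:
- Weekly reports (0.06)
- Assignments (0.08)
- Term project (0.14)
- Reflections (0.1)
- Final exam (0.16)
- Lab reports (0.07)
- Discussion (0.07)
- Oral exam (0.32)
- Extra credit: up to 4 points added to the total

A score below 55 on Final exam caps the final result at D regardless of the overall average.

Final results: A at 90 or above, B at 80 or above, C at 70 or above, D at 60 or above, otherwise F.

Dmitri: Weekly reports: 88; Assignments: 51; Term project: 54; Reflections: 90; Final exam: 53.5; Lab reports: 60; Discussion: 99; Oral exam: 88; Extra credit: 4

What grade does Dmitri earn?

D

Final exam score 53.5 < 55: minimum not met.
Weighted total:
  Weekly reports 88 × 0.06 = 5.28
  Assignments 51 × 0.08 = 4.08
  Term project 54 × 0.14 = 7.56
  Reflections 90 × 0.1 = 9
  Final exam 53.5 × 0.16 = 8.56
  Lab reports 60 × 0.07 = 4.2
  Discussion 99 × 0.07 = 6.93
  Oral exam 88 × 0.32 = 28.16
Sum = 73.77
Extra credit: 73.77 + 4 = 77.77
77.77 would be C; cap at D applies → D.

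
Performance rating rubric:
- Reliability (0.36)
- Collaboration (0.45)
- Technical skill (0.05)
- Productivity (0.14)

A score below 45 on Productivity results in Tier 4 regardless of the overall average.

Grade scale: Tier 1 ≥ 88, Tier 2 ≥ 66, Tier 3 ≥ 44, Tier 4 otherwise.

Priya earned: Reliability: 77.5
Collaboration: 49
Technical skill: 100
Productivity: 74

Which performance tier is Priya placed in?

Productivity score 74 ≥ 45: minimum met.
Weighted total:
  Reliability 77.5 × 0.36 = 27.9
  Collaboration 49 × 0.45 = 22.05
  Technical skill 100 × 0.05 = 5
  Productivity 74 × 0.14 = 10.36
Sum = 65.31
65.31 is ≥ 44 and < 66 → Tier 3

Tier 3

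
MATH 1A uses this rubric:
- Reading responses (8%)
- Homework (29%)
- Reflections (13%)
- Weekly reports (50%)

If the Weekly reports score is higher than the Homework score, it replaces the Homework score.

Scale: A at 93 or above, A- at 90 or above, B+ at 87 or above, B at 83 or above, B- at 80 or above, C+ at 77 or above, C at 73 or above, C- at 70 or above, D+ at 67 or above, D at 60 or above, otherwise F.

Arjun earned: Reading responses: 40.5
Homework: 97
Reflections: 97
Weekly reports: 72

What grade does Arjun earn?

Weekly reports (72) ≤ Homework (97), so Homework stays at 97.
Weighted total:
  Reading responses 40.5 × 0.08 = 3.24
  Homework 97 × 0.29 = 28.13
  Reflections 97 × 0.13 = 12.61
  Weekly reports 72 × 0.5 = 36
Sum = 79.98
79.98 is ≥ 77 and < 80 → C+

C+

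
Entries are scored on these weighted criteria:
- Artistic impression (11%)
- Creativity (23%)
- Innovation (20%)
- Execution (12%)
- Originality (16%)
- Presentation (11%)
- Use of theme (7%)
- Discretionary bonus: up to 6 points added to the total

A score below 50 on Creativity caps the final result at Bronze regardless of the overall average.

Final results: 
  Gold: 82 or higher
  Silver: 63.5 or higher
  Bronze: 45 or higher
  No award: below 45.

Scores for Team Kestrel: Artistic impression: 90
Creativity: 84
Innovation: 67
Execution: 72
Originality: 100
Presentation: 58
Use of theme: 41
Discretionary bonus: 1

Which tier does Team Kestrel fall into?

Creativity score 84 ≥ 50: minimum met.
Weighted total:
  Artistic impression 90 × 0.11 = 9.9
  Creativity 84 × 0.23 = 19.32
  Innovation 67 × 0.2 = 13.4
  Execution 72 × 0.12 = 8.64
  Originality 100 × 0.16 = 16
  Presentation 58 × 0.11 = 6.38
  Use of theme 41 × 0.07 = 2.87
Sum = 76.51
Discretionary bonus: 76.51 + 1 = 77.51
77.51 is ≥ 63.5 and < 82 → Silver

Silver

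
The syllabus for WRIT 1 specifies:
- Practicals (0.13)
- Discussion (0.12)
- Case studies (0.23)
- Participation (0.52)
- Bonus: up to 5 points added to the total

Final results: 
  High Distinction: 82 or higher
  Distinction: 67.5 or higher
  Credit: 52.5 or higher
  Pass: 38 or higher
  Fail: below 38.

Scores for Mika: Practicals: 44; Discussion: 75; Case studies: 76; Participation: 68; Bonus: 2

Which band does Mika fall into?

Weighted total:
  Practicals 44 × 0.13 = 5.72
  Discussion 75 × 0.12 = 9
  Case studies 76 × 0.23 = 17.48
  Participation 68 × 0.52 = 35.36
Sum = 67.56
Bonus: 67.56 + 2 = 69.56
69.56 is ≥ 67.5 and < 82 → Distinction

Distinction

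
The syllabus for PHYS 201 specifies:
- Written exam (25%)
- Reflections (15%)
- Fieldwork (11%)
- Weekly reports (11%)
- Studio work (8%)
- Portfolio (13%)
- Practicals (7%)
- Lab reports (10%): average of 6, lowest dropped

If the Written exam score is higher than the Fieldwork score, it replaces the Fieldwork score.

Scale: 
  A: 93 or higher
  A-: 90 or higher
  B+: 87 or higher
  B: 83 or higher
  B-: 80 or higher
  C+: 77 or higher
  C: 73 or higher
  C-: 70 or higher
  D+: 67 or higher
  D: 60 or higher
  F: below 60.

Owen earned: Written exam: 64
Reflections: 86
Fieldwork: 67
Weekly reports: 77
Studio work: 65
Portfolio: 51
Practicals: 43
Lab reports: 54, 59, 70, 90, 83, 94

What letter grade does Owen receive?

Lab reports: drop 54 → average of remaining 5 = 396/5 = 79.2
Written exam (64) ≤ Fieldwork (67), so Fieldwork stays at 67.
Weighted total:
  Written exam 64 × 0.25 = 16
  Reflections 86 × 0.15 = 12.9
  Fieldwork 67 × 0.11 = 7.37
  Weekly reports 77 × 0.11 = 8.47
  Studio work 65 × 0.08 = 5.2
  Portfolio 51 × 0.13 = 6.63
  Practicals 43 × 0.07 = 3.01
  Lab reports 79.2 × 0.1 = 7.92
Sum = 67.5
67.5 is ≥ 67 and < 70 → D+

D+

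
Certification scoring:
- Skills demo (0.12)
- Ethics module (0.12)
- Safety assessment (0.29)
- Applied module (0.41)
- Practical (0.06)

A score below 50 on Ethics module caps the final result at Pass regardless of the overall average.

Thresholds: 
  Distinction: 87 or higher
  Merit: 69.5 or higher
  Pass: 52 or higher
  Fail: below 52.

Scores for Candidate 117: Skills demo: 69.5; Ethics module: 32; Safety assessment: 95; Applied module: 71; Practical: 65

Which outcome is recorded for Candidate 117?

Ethics module score 32 < 50: minimum not met.
Weighted total:
  Skills demo 69.5 × 0.12 = 8.34
  Ethics module 32 × 0.12 = 3.84
  Safety assessment 95 × 0.29 = 27.55
  Applied module 71 × 0.41 = 29.11
  Practical 65 × 0.06 = 3.9
Sum = 72.74
72.74 would be Merit; cap at Pass applies → Pass.

Pass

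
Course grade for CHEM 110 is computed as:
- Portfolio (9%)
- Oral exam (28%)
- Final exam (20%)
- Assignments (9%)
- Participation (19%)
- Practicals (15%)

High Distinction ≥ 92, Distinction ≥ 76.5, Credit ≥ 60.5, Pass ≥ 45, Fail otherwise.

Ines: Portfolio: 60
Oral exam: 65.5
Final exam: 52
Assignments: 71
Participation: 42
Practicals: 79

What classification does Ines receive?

Weighted total:
  Portfolio 60 × 0.09 = 5.4
  Oral exam 65.5 × 0.28 = 18.34
  Final exam 52 × 0.2 = 10.4
  Assignments 71 × 0.09 = 6.39
  Participation 42 × 0.19 = 7.98
  Practicals 79 × 0.15 = 11.85
Sum = 60.36
60.36 is ≥ 45 and < 60.5 → Pass

Pass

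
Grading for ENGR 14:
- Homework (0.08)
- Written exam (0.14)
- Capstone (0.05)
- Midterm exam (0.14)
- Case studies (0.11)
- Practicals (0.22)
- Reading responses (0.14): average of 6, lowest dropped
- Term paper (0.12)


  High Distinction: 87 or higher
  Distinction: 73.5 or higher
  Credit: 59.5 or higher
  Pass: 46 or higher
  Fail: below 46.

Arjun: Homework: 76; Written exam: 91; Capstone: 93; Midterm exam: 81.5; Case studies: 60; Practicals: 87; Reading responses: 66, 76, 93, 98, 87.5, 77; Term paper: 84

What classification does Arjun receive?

Distinction

Reading responses: drop 66 → average of remaining 5 = 431.5/5 = 86.3
Weighted total:
  Homework 76 × 0.08 = 6.08
  Written exam 91 × 0.14 = 12.74
  Capstone 93 × 0.05 = 4.65
  Midterm exam 81.5 × 0.14 = 11.41
  Case studies 60 × 0.11 = 6.6
  Practicals 87 × 0.22 = 19.14
  Reading responses 86.3 × 0.14 = 12.082
  Term paper 84 × 0.12 = 10.08
Sum = 82.782
82.782 is ≥ 73.5 and < 87 → Distinction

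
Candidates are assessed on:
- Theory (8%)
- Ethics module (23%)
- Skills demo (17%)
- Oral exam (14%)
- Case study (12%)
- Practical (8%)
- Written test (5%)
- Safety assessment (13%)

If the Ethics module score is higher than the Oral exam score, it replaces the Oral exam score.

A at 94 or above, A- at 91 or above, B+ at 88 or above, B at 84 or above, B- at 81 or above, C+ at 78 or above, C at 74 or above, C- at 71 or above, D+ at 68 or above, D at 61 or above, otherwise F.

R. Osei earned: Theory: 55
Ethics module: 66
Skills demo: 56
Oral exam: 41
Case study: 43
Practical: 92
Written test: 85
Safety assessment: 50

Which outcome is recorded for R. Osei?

D

Ethics module (66) > Oral exam (41), so Oral exam counts as 66.
Weighted total:
  Theory 55 × 0.08 = 4.4
  Ethics module 66 × 0.23 = 15.18
  Skills demo 56 × 0.17 = 9.52
  Oral exam 66 × 0.14 = 9.24
  Case study 43 × 0.12 = 5.16
  Practical 92 × 0.08 = 7.36
  Written test 85 × 0.05 = 4.25
  Safety assessment 50 × 0.13 = 6.5
Sum = 61.61
61.61 is ≥ 61 and < 68 → D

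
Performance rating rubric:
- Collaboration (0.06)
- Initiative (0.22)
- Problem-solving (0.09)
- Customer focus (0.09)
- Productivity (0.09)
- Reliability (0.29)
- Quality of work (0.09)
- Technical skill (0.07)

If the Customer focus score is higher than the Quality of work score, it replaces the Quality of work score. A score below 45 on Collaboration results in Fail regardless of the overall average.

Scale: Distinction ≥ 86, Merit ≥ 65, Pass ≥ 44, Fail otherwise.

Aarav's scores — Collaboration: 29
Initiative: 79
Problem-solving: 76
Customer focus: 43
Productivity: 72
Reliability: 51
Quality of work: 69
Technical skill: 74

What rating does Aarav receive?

Customer focus (43) ≤ Quality of work (69), so Quality of work stays at 69.
Collaboration score 29 < 45: minimum not met.
Weighted total:
  Collaboration 29 × 0.06 = 1.74
  Initiative 79 × 0.22 = 17.38
  Problem-solving 76 × 0.09 = 6.84
  Customer focus 43 × 0.09 = 3.87
  Productivity 72 × 0.09 = 6.48
  Reliability 51 × 0.29 = 14.79
  Quality of work 69 × 0.09 = 6.21
  Technical skill 74 × 0.07 = 5.18
Sum = 62.49
Because the Collaboration minimum was not met, the result is Fail.

Fail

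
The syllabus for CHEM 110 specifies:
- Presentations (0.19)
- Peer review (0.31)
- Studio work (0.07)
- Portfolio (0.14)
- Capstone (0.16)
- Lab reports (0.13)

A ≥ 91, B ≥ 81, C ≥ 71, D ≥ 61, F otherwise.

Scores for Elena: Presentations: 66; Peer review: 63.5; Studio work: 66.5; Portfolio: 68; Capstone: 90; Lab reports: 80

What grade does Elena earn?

C

Weighted total:
  Presentations 66 × 0.19 = 12.54
  Peer review 63.5 × 0.31 = 19.685
  Studio work 66.5 × 0.07 = 4.655
  Portfolio 68 × 0.14 = 9.52
  Capstone 90 × 0.16 = 14.4
  Lab reports 80 × 0.13 = 10.4
Sum = 71.2
71.2 is ≥ 71 and < 81 → C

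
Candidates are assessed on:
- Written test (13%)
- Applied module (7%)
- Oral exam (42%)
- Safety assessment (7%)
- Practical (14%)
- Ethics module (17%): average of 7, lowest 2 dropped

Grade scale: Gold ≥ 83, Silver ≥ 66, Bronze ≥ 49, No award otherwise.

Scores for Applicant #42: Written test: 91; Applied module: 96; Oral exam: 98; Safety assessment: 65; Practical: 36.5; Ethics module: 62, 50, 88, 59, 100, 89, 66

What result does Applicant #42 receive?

Gold

Ethics module: drop 50, 59 → average of remaining 5 = 405/5 = 81
Weighted total:
  Written test 91 × 0.13 = 11.83
  Applied module 96 × 0.07 = 6.72
  Oral exam 98 × 0.42 = 41.16
  Safety assessment 65 × 0.07 = 4.55
  Practical 36.5 × 0.14 = 5.11
  Ethics module 81 × 0.17 = 13.77
Sum = 83.14
83.14 ≥ 83 → Gold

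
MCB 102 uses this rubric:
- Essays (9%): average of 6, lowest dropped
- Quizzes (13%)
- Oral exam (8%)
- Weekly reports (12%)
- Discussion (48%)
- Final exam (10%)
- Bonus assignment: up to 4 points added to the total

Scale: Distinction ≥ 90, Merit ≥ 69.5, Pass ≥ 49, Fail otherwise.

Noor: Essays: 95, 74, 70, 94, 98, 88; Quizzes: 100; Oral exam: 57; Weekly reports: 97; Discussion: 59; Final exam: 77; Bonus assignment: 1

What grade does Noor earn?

Merit

Essays: drop 70 → average of remaining 5 = 449/5 = 89.8
Weighted total:
  Essays 89.8 × 0.09 = 8.082
  Quizzes 100 × 0.13 = 13
  Oral exam 57 × 0.08 = 4.56
  Weekly reports 97 × 0.12 = 11.64
  Discussion 59 × 0.48 = 28.32
  Final exam 77 × 0.1 = 7.7
Sum = 73.302
Bonus assignment: 73.302 + 1 = 74.302
74.302 is ≥ 69.5 and < 90 → Merit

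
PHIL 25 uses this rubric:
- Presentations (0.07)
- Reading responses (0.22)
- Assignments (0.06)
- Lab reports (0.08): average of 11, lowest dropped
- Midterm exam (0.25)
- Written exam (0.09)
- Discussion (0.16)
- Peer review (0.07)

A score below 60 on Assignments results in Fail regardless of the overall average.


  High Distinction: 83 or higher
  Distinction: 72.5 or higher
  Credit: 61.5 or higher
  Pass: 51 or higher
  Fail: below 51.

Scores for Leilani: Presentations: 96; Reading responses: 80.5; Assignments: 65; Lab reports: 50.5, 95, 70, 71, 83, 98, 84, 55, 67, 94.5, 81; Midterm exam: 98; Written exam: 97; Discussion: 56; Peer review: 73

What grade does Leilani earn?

Distinction

Lab reports: drop 50.5 → average of remaining 10 = 798.5/10 = 79.85
Assignments score 65 ≥ 60: minimum met.
Weighted total:
  Presentations 96 × 0.07 = 6.72
  Reading responses 80.5 × 0.22 = 17.71
  Assignments 65 × 0.06 = 3.9
  Lab reports 79.85 × 0.08 = 6.388
  Midterm exam 98 × 0.25 = 24.5
  Written exam 97 × 0.09 = 8.73
  Discussion 56 × 0.16 = 8.96
  Peer review 73 × 0.07 = 5.11
Sum = 82.018
82.018 is ≥ 72.5 and < 83 → Distinction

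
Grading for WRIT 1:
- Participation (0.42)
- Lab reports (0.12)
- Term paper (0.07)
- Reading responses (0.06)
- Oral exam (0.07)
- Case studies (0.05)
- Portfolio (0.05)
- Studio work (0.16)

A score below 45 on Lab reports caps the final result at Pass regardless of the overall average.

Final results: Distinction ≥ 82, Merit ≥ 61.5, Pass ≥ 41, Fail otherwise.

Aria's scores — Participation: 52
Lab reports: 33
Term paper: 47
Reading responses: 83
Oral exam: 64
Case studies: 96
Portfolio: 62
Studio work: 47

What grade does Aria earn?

Lab reports score 33 < 45: minimum not met.
Weighted total:
  Participation 52 × 0.42 = 21.84
  Lab reports 33 × 0.12 = 3.96
  Term paper 47 × 0.07 = 3.29
  Reading responses 83 × 0.06 = 4.98
  Oral exam 64 × 0.07 = 4.48
  Case studies 96 × 0.05 = 4.8
  Portfolio 62 × 0.05 = 3.1
  Studio work 47 × 0.16 = 7.52
Sum = 53.97
53.97 would be Pass; cap at Pass applies → Pass.

Pass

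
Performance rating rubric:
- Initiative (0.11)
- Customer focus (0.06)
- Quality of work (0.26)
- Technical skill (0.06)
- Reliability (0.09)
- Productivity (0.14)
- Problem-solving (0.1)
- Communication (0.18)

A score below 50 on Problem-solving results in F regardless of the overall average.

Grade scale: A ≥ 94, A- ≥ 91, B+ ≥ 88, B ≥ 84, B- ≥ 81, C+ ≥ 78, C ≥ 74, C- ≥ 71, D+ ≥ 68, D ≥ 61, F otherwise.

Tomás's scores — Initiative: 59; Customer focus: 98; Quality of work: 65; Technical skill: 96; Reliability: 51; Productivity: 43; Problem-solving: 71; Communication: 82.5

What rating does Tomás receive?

D

Problem-solving score 71 ≥ 50: minimum met.
Weighted total:
  Initiative 59 × 0.11 = 6.49
  Customer focus 98 × 0.06 = 5.88
  Quality of work 65 × 0.26 = 16.9
  Technical skill 96 × 0.06 = 5.76
  Reliability 51 × 0.09 = 4.59
  Productivity 43 × 0.14 = 6.02
  Problem-solving 71 × 0.1 = 7.1
  Communication 82.5 × 0.18 = 14.85
Sum = 67.59
67.59 is ≥ 61 and < 68 → D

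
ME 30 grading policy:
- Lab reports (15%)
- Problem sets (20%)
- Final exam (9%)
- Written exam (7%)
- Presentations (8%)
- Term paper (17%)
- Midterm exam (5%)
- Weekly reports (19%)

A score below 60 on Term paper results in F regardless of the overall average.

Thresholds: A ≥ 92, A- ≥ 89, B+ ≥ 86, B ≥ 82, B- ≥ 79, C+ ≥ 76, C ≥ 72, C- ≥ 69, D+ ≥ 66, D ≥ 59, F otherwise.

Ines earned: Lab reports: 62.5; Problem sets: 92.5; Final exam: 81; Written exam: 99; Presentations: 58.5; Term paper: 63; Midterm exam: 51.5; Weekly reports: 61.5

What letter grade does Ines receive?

C-

Term paper score 63 ≥ 60: minimum met.
Weighted total:
  Lab reports 62.5 × 0.15 = 9.375
  Problem sets 92.5 × 0.2 = 18.5
  Final exam 81 × 0.09 = 7.29
  Written exam 99 × 0.07 = 6.93
  Presentations 58.5 × 0.08 = 4.68
  Term paper 63 × 0.17 = 10.71
  Midterm exam 51.5 × 0.05 = 2.575
  Weekly reports 61.5 × 0.19 = 11.685
Sum = 71.745
71.745 is ≥ 69 and < 72 → C-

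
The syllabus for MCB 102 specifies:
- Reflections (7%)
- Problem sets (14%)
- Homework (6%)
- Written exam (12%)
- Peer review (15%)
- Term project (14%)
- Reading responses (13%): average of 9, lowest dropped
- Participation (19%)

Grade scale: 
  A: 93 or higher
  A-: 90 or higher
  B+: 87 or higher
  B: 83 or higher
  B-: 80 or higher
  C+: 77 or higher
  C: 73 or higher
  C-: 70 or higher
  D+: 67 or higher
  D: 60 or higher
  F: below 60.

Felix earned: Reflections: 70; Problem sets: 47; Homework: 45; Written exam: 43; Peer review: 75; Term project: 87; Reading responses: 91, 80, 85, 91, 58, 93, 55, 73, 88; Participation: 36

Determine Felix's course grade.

Reading responses: drop 55 → average of remaining 8 = 659/8 = 82.375
Weighted total:
  Reflections 70 × 0.07 = 4.9
  Problem sets 47 × 0.14 = 6.58
  Homework 45 × 0.06 = 2.7
  Written exam 43 × 0.12 = 5.16
  Peer review 75 × 0.15 = 11.25
  Term project 87 × 0.14 = 12.18
  Reading responses 82.375 × 0.13 = 10.70875
  Participation 36 × 0.19 = 6.84
Sum = 60.31875
60.31875 is ≥ 60 and < 67 → D

D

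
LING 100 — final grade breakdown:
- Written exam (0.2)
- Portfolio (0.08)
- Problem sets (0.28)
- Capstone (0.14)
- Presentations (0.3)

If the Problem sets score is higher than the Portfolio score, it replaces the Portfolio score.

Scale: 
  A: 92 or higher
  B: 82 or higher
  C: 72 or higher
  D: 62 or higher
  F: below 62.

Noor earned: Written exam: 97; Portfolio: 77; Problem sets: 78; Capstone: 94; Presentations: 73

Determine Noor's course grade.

B

Problem sets (78) > Portfolio (77), so Portfolio counts as 78.
Weighted total:
  Written exam 97 × 0.2 = 19.4
  Portfolio 78 × 0.08 = 6.24
  Problem sets 78 × 0.28 = 21.84
  Capstone 94 × 0.14 = 13.16
  Presentations 73 × 0.3 = 21.9
Sum = 82.54
82.54 is ≥ 82 and < 92 → B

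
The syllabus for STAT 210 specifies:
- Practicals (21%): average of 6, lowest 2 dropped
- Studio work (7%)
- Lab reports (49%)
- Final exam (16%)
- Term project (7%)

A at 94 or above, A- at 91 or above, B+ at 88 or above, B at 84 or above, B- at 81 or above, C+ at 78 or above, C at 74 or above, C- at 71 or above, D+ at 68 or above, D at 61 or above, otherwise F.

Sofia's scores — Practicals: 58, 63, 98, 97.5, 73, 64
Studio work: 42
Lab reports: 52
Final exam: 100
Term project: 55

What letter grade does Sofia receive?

D

Practicals: drop 58, 63 → average of remaining 4 = 332.5/4 = 83.125
Weighted total:
  Practicals 83.125 × 0.21 = 17.45625
  Studio work 42 × 0.07 = 2.94
  Lab reports 52 × 0.49 = 25.48
  Final exam 100 × 0.16 = 16
  Term project 55 × 0.07 = 3.85
Sum = 65.72625
65.72625 is ≥ 61 and < 68 → D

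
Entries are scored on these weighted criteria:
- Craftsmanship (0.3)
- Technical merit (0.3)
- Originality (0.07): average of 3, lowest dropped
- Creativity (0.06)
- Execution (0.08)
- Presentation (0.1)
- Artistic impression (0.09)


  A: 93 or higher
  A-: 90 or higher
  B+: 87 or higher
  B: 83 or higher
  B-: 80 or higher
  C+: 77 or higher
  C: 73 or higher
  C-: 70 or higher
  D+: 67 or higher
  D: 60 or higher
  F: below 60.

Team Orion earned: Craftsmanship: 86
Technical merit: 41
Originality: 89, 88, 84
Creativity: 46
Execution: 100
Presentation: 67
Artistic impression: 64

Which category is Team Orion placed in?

D+

Originality: drop 84 → average of remaining 2 = 177/2 = 88.5
Weighted total:
  Craftsmanship 86 × 0.3 = 25.8
  Technical merit 41 × 0.3 = 12.3
  Originality 88.5 × 0.07 = 6.195
  Creativity 46 × 0.06 = 2.76
  Execution 100 × 0.08 = 8
  Presentation 67 × 0.1 = 6.7
  Artistic impression 64 × 0.09 = 5.76
Sum = 67.515
67.515 is ≥ 67 and < 70 → D+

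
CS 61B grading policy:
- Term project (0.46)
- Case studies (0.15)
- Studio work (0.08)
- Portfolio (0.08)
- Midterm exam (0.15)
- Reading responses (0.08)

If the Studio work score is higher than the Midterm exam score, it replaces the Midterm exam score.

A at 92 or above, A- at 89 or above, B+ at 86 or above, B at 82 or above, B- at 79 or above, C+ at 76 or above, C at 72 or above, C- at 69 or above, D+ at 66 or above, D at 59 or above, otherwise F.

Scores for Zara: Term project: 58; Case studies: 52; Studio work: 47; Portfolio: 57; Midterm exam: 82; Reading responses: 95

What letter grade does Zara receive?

Studio work (47) ≤ Midterm exam (82), so Midterm exam stays at 82.
Weighted total:
  Term project 58 × 0.46 = 26.68
  Case studies 52 × 0.15 = 7.8
  Studio work 47 × 0.08 = 3.76
  Portfolio 57 × 0.08 = 4.56
  Midterm exam 82 × 0.15 = 12.3
  Reading responses 95 × 0.08 = 7.6
Sum = 62.7
62.7 is ≥ 59 and < 66 → D

D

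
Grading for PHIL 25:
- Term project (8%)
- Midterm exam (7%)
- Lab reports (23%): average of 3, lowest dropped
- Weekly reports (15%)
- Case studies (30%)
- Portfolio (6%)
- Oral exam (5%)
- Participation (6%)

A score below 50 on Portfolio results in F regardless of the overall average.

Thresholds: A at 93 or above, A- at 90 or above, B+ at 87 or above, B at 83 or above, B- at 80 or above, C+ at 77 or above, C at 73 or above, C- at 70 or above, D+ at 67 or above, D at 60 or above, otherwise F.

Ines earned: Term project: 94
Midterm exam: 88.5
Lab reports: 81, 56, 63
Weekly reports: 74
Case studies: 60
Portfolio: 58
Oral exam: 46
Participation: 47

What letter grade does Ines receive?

Lab reports: drop 56 → average of remaining 2 = 144/2 = 72
Portfolio score 58 ≥ 50: minimum met.
Weighted total:
  Term project 94 × 0.08 = 7.52
  Midterm exam 88.5 × 0.07 = 6.195
  Lab reports 72 × 0.23 = 16.56
  Weekly reports 74 × 0.15 = 11.1
  Case studies 60 × 0.3 = 18
  Portfolio 58 × 0.06 = 3.48
  Oral exam 46 × 0.05 = 2.3
  Participation 47 × 0.06 = 2.82
Sum = 67.975
67.975 is ≥ 67 and < 70 → D+

D+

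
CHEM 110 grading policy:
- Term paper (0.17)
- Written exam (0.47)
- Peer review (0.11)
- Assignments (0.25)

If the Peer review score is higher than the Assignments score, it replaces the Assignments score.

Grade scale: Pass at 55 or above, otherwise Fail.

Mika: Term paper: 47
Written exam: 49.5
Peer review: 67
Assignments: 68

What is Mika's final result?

Pass

Peer review (67) ≤ Assignments (68), so Assignments stays at 68.
Weighted total:
  Term paper 47 × 0.17 = 7.99
  Written exam 49.5 × 0.47 = 23.265
  Peer review 67 × 0.11 = 7.37
  Assignments 68 × 0.25 = 17
Sum = 55.625
55.625 ≥ 55 → Pass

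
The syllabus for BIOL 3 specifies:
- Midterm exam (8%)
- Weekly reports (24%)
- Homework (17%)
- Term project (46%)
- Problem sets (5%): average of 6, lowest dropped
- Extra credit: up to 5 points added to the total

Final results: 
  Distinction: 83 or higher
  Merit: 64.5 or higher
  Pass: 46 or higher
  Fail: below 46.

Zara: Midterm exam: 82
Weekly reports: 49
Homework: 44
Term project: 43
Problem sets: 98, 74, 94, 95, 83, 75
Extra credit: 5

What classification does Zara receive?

Problem sets: drop 74 → average of remaining 5 = 445/5 = 89
Weighted total:
  Midterm exam 82 × 0.08 = 6.56
  Weekly reports 49 × 0.24 = 11.76
  Homework 44 × 0.17 = 7.48
  Term project 43 × 0.46 = 19.78
  Problem sets 89 × 0.05 = 4.45
Sum = 50.03
Extra credit: 50.03 + 5 = 55.03
55.03 is ≥ 46 and < 64.5 → Pass

Pass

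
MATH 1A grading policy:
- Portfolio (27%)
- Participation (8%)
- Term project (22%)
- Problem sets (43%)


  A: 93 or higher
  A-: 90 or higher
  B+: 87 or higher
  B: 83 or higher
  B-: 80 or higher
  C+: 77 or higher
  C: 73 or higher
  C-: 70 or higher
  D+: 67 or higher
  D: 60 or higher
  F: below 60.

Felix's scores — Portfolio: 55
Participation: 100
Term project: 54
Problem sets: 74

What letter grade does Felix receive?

Weighted total:
  Portfolio 55 × 0.27 = 14.85
  Participation 100 × 0.08 = 8
  Term project 54 × 0.22 = 11.88
  Problem sets 74 × 0.43 = 31.82
Sum = 66.55
66.55 is ≥ 60 and < 67 → D

D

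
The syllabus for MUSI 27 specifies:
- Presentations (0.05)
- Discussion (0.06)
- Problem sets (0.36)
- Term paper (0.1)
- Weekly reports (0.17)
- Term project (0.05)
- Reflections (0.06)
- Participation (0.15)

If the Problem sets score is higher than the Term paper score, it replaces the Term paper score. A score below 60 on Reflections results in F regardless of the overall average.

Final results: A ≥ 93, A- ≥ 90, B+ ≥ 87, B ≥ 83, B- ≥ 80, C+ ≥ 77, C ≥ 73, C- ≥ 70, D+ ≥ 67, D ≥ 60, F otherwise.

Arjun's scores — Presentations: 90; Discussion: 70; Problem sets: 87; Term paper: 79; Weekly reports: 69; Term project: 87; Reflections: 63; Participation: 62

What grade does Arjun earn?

C+

Problem sets (87) > Term paper (79), so Term paper counts as 87.
Reflections score 63 ≥ 60: minimum met.
Weighted total:
  Presentations 90 × 0.05 = 4.5
  Discussion 70 × 0.06 = 4.2
  Problem sets 87 × 0.36 = 31.32
  Term paper 87 × 0.1 = 8.7
  Weekly reports 69 × 0.17 = 11.73
  Term project 87 × 0.05 = 4.35
  Reflections 63 × 0.06 = 3.78
  Participation 62 × 0.15 = 9.3
Sum = 77.88
77.88 is ≥ 77 and < 80 → C+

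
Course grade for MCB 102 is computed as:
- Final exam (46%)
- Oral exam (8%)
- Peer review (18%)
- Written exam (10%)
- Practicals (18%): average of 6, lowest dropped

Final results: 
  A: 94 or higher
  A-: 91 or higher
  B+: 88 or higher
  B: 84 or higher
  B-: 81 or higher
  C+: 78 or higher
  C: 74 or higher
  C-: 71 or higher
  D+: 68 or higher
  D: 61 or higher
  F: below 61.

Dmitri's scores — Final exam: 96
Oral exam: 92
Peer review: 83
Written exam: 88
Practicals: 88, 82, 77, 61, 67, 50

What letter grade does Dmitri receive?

B+

Practicals: drop 50 → average of remaining 5 = 375/5 = 75
Weighted total:
  Final exam 96 × 0.46 = 44.16
  Oral exam 92 × 0.08 = 7.36
  Peer review 83 × 0.18 = 14.94
  Written exam 88 × 0.1 = 8.8
  Practicals 75 × 0.18 = 13.5
Sum = 88.76
88.76 is ≥ 88 and < 91 → B+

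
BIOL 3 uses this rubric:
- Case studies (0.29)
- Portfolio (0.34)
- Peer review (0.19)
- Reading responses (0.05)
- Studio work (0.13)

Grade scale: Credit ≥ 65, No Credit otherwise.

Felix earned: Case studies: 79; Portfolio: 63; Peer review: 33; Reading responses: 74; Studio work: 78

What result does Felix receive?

Weighted total:
  Case studies 79 × 0.29 = 22.91
  Portfolio 63 × 0.34 = 21.42
  Peer review 33 × 0.19 = 6.27
  Reading responses 74 × 0.05 = 3.7
  Studio work 78 × 0.13 = 10.14
Sum = 64.44
64.44 < 65 → No Credit

No Credit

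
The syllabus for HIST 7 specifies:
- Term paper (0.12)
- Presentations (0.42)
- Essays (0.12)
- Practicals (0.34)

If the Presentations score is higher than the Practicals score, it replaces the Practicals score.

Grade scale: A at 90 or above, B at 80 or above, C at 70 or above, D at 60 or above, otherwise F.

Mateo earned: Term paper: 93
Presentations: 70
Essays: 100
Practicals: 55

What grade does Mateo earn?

Presentations (70) > Practicals (55), so Practicals counts as 70.
Weighted total:
  Term paper 93 × 0.12 = 11.16
  Presentations 70 × 0.42 = 29.4
  Essays 100 × 0.12 = 12
  Practicals 70 × 0.34 = 23.8
Sum = 76.36
76.36 is ≥ 70 and < 80 → C

C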